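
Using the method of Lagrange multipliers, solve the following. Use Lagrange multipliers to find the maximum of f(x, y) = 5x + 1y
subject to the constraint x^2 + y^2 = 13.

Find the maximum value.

Set up Lagrange conditions: grad f = lambda * grad g
  5 = 2*lambda*x
  1 = 2*lambda*y
From these: x/y = 5/1, so x = 5t, y = 1t for some t.
Substitute into constraint: (5t)^2 + (1t)^2 = 13
  t^2 * 26 = 13
  t = sqrt(13/26)
Maximum = 5*x + 1*y = (5^2 + 1^2)*t = 26 * sqrt(13/26) = sqrt(338)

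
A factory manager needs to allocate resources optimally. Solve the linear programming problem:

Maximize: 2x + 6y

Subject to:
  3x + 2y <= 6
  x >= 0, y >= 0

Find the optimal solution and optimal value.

The feasible region has vertices at [(0, 0), (2, 0), (0, 3)].
Checking objective 2x + 6y at each vertex:
  (0, 0): 2*0 + 6*0 = 0
  (2, 0): 2*2 + 6*0 = 4
  (0, 3): 2*0 + 6*3 = 18
Maximum is 18 at (0, 3).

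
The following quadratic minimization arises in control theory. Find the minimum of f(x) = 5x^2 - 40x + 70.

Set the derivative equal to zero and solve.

f(x) = 5x^2 - 40x + 70
f'(x) = 10x + (-40) = 0
x = 40/10 = 4
f(4) = -10
Since f''(x) = 10 > 0, this is a minimum.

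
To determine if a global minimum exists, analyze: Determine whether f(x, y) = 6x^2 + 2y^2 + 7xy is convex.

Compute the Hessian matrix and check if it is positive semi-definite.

f(x,y) = 6x^2 + 2y^2 + 7xy
Hessian H = [[12, 7], [7, 4]]
trace(H) = 16, det(H) = -1
Eigenvalues: (16 +/- sqrt(260)) / 2 = 16.06, -0.06226
Since not both eigenvalues positive, f is neither convex nor concave.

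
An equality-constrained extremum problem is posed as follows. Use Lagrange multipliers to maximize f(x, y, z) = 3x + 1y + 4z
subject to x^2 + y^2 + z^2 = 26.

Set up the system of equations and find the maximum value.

Lagrange conditions: 3 = 2*lambda*x, 1 = 2*lambda*y, 4 = 2*lambda*z
So x:3 = y:1 = z:4, i.e. x = 3t, y = 1t, z = 4t
Constraint: t^2*(3^2 + 1^2 + 4^2) = 26
  t^2 * 26 = 26  =>  t = sqrt(1)
Maximum = 3*3t + 1*1t + 4*4t = 26*sqrt(1) = 26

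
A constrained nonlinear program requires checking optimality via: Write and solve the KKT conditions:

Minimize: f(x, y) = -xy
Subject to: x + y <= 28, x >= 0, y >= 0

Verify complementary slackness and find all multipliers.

Problem: min -xy s.t. x + y <= 28 (multiplier lambda), x >= 0 (mu_x), y >= 0 (mu_y)
KKT stationarity: -y + lambda - mu_x = 0, -x + lambda - mu_y = 0, with lambda, mu_x, mu_y >= 0
Complementary slackness: lambda*(x + y - 28) = 0, mu_x*x = 0, mu_y*y = 0
If lambda = 0: y = -mu_x <= 0 and x = -mu_y <= 0 force x = y = 0 with f = 0; but x = y = 14 is feasible with f = -196 < 0, so this is not the minimum. Hence lambda > 0 and x + y = 28.
Try x > 0, y > 0 (so mu_x = mu_y = 0): y = lambda, x = lambda => x = y = lambda
x + y = 28 => 2*lambda = 28 => lambda = 14
x* = y* = 14 > 0, consistent with mu_x = mu_y = 0.
(Any feasible point with x = 0 or y = 0 has f = 0 > -196, so the minimum is not on those boundaries.)
min(-xy) = -196 (i.e. max xy = 196)
Multipliers: lambda = 14, mu_x = 0, mu_y = 0
Complementary slackness: lambda*(x + y - 28) = 14*(14 + 14 - 28) = 0, mu_x*x = 0*14 = 0, mu_y*y = 0*14 = 0. Satisfied.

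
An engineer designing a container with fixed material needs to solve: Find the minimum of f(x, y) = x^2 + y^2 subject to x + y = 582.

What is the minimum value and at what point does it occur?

Substitute y = 582 - x into f(x,y) = x^2 + y^2:
g(x) = x^2 + (582 - x)^2 = 2x^2 - 1164x + 338724
g'(x) = 4x - 1164 = 0  =>  x = 291
y = 582 - 291 = 291
Minimum value = 291^2 + 291^2 = 169362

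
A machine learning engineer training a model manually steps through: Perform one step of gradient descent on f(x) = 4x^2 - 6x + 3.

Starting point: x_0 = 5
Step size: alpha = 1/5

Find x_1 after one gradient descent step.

f(x) = 4x^2 - 6x + 3
f'(x) = 8x - 6
f'(5) = 8*5 + (-6) = 34
x_1 = x_0 - alpha * f'(x_0) = 5 - 1/5 * 34 = -9/5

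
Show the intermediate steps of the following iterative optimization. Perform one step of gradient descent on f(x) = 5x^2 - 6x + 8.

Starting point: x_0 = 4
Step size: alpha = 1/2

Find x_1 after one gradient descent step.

f(x) = 5x^2 - 6x + 8
f'(x) = 10x - 6
f'(4) = 10*4 + (-6) = 34
x_1 = x_0 - alpha * f'(x_0) = 4 - 1/2 * 34 = -13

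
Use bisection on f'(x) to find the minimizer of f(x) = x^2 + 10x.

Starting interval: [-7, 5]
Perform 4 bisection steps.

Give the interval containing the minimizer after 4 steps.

Finding critical point of f(x) = x^2 + 10x using bisection on f'(x) = 2x + 10.
f'(x) = 0 when x = -5.
Starting interval: [-7, 5]
Step 1: mid = -1, f'(mid) = 8, new interval = [-7, -1]
Step 2: mid = -4, f'(mid) = 2, new interval = [-7, -4]
Step 3: mid = -11/2, f'(mid) = -1, new interval = [-11/2, -4]
Step 4: mid = -19/4, f'(mid) = 1/2, new interval = [-11/2, -19/4]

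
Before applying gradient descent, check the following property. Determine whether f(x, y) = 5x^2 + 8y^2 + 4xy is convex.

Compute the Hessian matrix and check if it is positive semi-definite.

f(x,y) = 5x^2 + 8y^2 + 4xy
Hessian H = [[10, 4], [4, 16]]
trace(H) = 26, det(H) = 144
Eigenvalues: (26 +/- sqrt(100)) / 2 = 18, 8
Since both eigenvalues > 0, f is convex.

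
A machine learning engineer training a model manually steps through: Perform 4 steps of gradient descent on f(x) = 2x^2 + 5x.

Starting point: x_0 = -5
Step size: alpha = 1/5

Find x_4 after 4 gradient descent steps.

f(x) = 2x^2 + 5x, f'(x) = 4x + (5)
Step 1: f'(-5) = -15, x_1 = -5 - 1/5 * -15 = -2
Step 2: f'(-2) = -3, x_2 = -2 - 1/5 * -3 = -7/5
Step 3: f'(-7/5) = -3/5, x_3 = -7/5 - 1/5 * -3/5 = -32/25
Step 4: f'(-32/25) = -3/25, x_4 = -32/25 - 1/5 * -3/25 = -157/125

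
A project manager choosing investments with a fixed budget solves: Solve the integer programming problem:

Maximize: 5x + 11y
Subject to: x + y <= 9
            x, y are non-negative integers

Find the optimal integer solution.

Objective: 5x + 11y, constraint: x + y <= 9
Coefficient of y is 11 > coefficient of x is 5, so allocate the entire budget to y.
Optimal: x = 0, y = 9, value = 99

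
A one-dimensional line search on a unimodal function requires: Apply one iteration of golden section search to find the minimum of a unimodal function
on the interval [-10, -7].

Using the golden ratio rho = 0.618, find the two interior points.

Golden section search on [-10, -7].
Golden ratio rho = 0.618 (approx).
Interior points:
  x_1 = -10 + (1-0.618)*3 = -8.8540
  x_2 = -10 + 0.618*3 = -8.1460
Compare f(x_1) and f(x_2) to determine which subinterval to keep.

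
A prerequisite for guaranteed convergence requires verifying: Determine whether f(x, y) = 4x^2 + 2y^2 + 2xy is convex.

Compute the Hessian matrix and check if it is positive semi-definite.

f(x,y) = 4x^2 + 2y^2 + 2xy
Hessian H = [[8, 2], [2, 4]]
trace(H) = 12, det(H) = 28
Eigenvalues: (12 +/- sqrt(32)) / 2 = 8.828, 3.172
Since both eigenvalues > 0, f is convex.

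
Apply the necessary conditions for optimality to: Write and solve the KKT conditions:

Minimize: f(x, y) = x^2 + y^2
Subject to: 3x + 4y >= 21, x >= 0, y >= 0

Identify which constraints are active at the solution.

KKT conditions for min x^2 + y^2 s.t. 3x + 4y >= 21, x >= 0, y >= 0:
Stationarity: 2x = mu*3 + mu_x, 2y = mu*4 + mu_y, with mu, mu_x, mu_y >= 0
Complementary slackness: mu*(3x + 4y - 21) = 0, mu_x*x = 0, mu_y*y = 0
(0, 0) is infeasible (3*0 + 4*0 < 21), so if mu = 0 stationarity would force x = mu_x/2 >= 0, y = mu_y/2 >= 0 with mu_x*x = mu_y*y = 0, i.e. x = y = 0: contradiction. Hence mu > 0 and 3x + 4y = 21 is active.
Try x > 0, y > 0 (so mu_x = mu_y = 0): x = 3*mu/2, y = 4*mu/2
Substitute: 3*(3*mu/2) + 4*(4*mu/2) = 21
  mu*25/2 = 21 => mu = 42/25
x* = 63/25 > 0, y* = 84/25 > 0, consistent with mu_x = mu_y = 0.
f is convex and the constraints are linear, so this KKT point is the global minimum.
f* = 441/25
Active constraints: 3x + 4y >= 21 (holds with equality, mu = 42/25 > 0); x >= 0 and y >= 0 are inactive (mu_x = mu_y = 0).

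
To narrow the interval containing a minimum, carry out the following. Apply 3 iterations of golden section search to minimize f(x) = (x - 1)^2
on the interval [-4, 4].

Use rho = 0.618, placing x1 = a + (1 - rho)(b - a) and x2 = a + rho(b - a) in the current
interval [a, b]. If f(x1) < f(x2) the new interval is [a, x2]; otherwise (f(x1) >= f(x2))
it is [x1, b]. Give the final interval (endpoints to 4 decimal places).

Golden section search for min of f(x) = (x - 1)^2 on [-4, 4].
Each step: x1 = a + (1 - rho)(b - a), x2 = a + rho(b - a); if f(x1) < f(x2) keep [a, x2], otherwise keep [x1, b].
Step 1: [-4.0000, 4.0000], x1=-0.9440 (f=3.7791), x2=0.9440 (f=0.0031); f(x1) > f(x2) => keep [-0.9440, 4.0000]
Step 2: [-0.9440, 4.0000], x1=0.9446 (f=0.0031), x2=2.1114 (f=1.2352); f(x1) < f(x2) => keep [-0.9440, 2.1114]
Step 3: [-0.9440, 2.1114], x1=0.2232 (f=0.6035), x2=0.9442 (f=0.0031); f(x1) > f(x2) => keep [0.2232, 2.1114]
Final interval: [0.2232, 2.1114]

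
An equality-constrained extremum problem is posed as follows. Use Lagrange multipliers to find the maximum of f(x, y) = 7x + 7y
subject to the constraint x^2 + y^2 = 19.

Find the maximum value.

Set up Lagrange conditions: grad f = lambda * grad g
  7 = 2*lambda*x
  7 = 2*lambda*y
From these: x/y = 7/7, so x = 7t, y = 7t for some t.
Substitute into constraint: (7t)^2 + (7t)^2 = 19
  t^2 * 98 = 19
  t = sqrt(19/98)
Maximum = 7*x + 7*y = (7^2 + 7^2)*t = 98 * sqrt(19/98) = sqrt(1862)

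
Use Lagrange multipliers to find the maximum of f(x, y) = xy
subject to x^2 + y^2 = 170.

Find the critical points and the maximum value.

Lagrange conditions: y = 2*lambda*x and x = 2*lambda*y
If x = 0 then y = 0, violating the constraint, so x, y != 0.
Dividing: y/x = x/y => x^2 = y^2 => y = x or y = -x
Constraint: 2x^2 = 170 => x^2 = 85 => x = +/-sqrt(85)
Critical points: (sqrt(85), sqrt(85)), (-sqrt(85), -sqrt(85)), (sqrt(85), -sqrt(85)), (-sqrt(85), sqrt(85))
  y = x:  xy = x^2 = 85  at (sqrt(85), sqrt(85)) and (-sqrt(85), -sqrt(85))
  y = -x: xy = -x^2 = -85 at (sqrt(85), -sqrt(85)) and (-sqrt(85), sqrt(85))
Maximum xy = 85 at (sqrt(85), sqrt(85)) and (-sqrt(85), -sqrt(85))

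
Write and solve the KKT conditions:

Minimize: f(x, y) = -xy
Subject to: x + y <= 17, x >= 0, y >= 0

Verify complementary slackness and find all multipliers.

Problem: min -xy s.t. x + y <= 17 (multiplier lambda), x >= 0 (mu_x), y >= 0 (mu_y)
KKT stationarity: -y + lambda - mu_x = 0, -x + lambda - mu_y = 0, with lambda, mu_x, mu_y >= 0
Complementary slackness: lambda*(x + y - 17) = 0, mu_x*x = 0, mu_y*y = 0
If lambda = 0: y = -mu_x <= 0 and x = -mu_y <= 0 force x = y = 0 with f = 0; but x = y = 17/2 is feasible with f = -289/4 < 0, so this is not the minimum. Hence lambda > 0 and x + y = 17.
Try x > 0, y > 0 (so mu_x = mu_y = 0): y = lambda, x = lambda => x = y = lambda
x + y = 17 => 2*lambda = 17 => lambda = 17/2
x* = y* = 17/2 > 0, consistent with mu_x = mu_y = 0.
(Any feasible point with x = 0 or y = 0 has f = 0 > -289/4, so the minimum is not on those boundaries.)
min(-xy) = -289/4 (i.e. max xy = 289/4)
Multipliers: lambda = 17/2, mu_x = 0, mu_y = 0
Complementary slackness: lambda*(x + y - 17) = 17/2*(17/2 + 17/2 - 17) = 0, mu_x*x = 0*17/2 = 0, mu_y*y = 0*17/2 = 0. Satisfied.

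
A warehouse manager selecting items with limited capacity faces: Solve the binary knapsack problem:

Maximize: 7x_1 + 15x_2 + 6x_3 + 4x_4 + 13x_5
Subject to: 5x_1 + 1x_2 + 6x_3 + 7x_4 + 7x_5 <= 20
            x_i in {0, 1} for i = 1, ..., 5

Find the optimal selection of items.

Items: item 1 (v=7, w=5), item 2 (v=15, w=1), item 3 (v=6, w=6), item 4 (v=4, w=7), item 5 (v=13, w=7)
Capacity: 20
Checking all 32 subsets (w = total weight, v = total value):
  {}: w = 0, v = 0
  {1}: w = 5, v = 7
  {2}: w = 1, v = 15
  {3}: w = 6, v = 6
  {4}: w = 7, v = 4
  {5}: w = 7, v = 13
  {1, 2}: w = 6, v = 22
  {1, 3}: w = 11, v = 13
  {1, 4}: w = 12, v = 11
  {1, 5}: w = 12, v = 20
  {2, 3}: w = 7, v = 21
  {2, 4}: w = 8, v = 19
  {2, 5}: w = 8, v = 28
  {3, 4}: w = 13, v = 10
  {3, 5}: w = 13, v = 19
  {4, 5}: w = 14, v = 17
  {1, 2, 3}: w = 12, v = 28
  {1, 2, 4}: w = 13, v = 26
  {1, 2, 5}: w = 13, v = 35
  {1, 3, 4}: w = 18, v = 17
  {1, 3, 5}: w = 18, v = 26
  {1, 4, 5}: w = 19, v = 24
  {2, 3, 4}: w = 14, v = 25
  {2, 3, 5}: w = 14, v = 34
  {2, 4, 5}: w = 15, v = 32
  {3, 4, 5}: w = 20, v = 23
  {1, 2, 3, 4}: w = 19, v = 32
  {1, 2, 3, 5}: w = 19, v = 41
  {1, 2, 4, 5}: w = 20, v = 39
  {1, 3, 4, 5}: w = 25 > 20, infeasible
  {2, 3, 4, 5}: w = 21 > 20, infeasible
  {1, 2, 3, 4, 5}: w = 26 > 20, infeasible
Best feasible subset: items [1, 2, 3, 5]
Total weight: 19 <= 20, total value: 41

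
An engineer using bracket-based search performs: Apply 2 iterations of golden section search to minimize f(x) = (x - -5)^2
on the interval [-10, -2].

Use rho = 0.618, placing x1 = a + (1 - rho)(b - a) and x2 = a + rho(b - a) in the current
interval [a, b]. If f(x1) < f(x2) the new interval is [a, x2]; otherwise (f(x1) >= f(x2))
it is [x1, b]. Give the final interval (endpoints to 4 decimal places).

Golden section search for min of f(x) = (x - -5)^2 on [-10, -2].
Each step: x1 = a + (1 - rho)(b - a), x2 = a + rho(b - a); if f(x1) < f(x2) keep [a, x2], otherwise keep [x1, b].
Step 1: [-10.0000, -2.0000], x1=-6.9440 (f=3.7791), x2=-5.0560 (f=0.0031); f(x1) > f(x2) => keep [-6.9440, -2.0000]
Step 2: [-6.9440, -2.0000], x1=-5.0554 (f=0.0031), x2=-3.8886 (f=1.2352); f(x1) < f(x2) => keep [-6.9440, -3.8886]
Final interval: [-6.9440, -3.8886]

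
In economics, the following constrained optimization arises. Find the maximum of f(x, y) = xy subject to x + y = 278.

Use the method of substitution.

Substitute y = 278 - x into f(x,y) = xy:
g(x) = x(278 - x) = 278x - x^2
g'(x) = 278 - 2x = 0  =>  x = 139
y = 278 - 139 = 139
Maximum value = 139 * 139 = 19321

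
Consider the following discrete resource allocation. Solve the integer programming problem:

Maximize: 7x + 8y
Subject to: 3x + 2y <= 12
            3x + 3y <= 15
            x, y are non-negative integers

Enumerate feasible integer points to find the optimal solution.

Constraint 1: 3x + 2y <= 12
Constraint 2: 3x + 3y <= 15
Feasible x range (need y >= 0): 0 <= x <= min(12/3, 15/3) => x in {0, ..., 4}.
Enumerate feasible integer points row by row (the coefficient of y is 8 > 0, so for each x the largest feasible y gives the best value):
  x = 0: y <= min((12 - 3*0)/2, (15 - 3*0)/3) => y in {0, ..., 5}; best 7*0 + 8*5 = 40
  x = 1: y <= min((12 - 3*1)/2, (15 - 3*1)/3) => y in {0, ..., 4}; best 7*1 + 8*4 = 39
  x = 2: y <= min((12 - 3*2)/2, (15 - 3*2)/3) => y in {0, ..., 3}; best 7*2 + 8*3 = 38
  x = 3: y <= min((12 - 3*3)/2, (15 - 3*3)/3) => y in {0, ..., 1}; best 7*3 + 8*1 = 29
  x = 4: y <= min((12 - 3*4)/2, (15 - 3*4)/3) => y in {0}; best 7*4 + 8*0 = 28
The maximum 7x + 8y = 40 is achieved at x = 0, y = 5.
Check: 3*0 + 2*5 = 10 <= 12 and 3*0 + 3*5 = 15 <= 15.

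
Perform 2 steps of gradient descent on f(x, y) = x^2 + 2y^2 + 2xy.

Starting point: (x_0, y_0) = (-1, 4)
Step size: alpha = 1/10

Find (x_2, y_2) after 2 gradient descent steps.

f(x,y) = x^2 + 2y^2 + 2xy
grad_x = 2x + 2y, grad_y = 4y + 2x
Step 1: grad = (6, 14), (-8/5, 13/5)
Step 2: grad = (2, 36/5), (-9/5, 47/25)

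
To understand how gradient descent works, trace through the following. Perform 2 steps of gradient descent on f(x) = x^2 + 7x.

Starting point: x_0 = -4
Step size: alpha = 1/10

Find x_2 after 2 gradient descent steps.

f(x) = x^2 + 7x, f'(x) = 2x + (7)
Step 1: f'(-4) = -1, x_1 = -4 - 1/10 * -1 = -39/10
Step 2: f'(-39/10) = -4/5, x_2 = -39/10 - 1/10 * -4/5 = -191/50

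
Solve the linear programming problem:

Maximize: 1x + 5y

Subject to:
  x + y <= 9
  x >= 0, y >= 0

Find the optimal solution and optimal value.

The feasible region has vertices at [(0, 0), (9, 0), (0, 9)].
Checking objective 1x + 5y at each vertex:
  (0, 0): 1*0 + 5*0 = 0
  (9, 0): 1*9 + 5*0 = 9
  (0, 9): 1*0 + 5*9 = 45
Maximum is 45 at (0, 9).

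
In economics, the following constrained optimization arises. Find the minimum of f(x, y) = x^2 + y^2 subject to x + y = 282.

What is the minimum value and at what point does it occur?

Substitute y = 282 - x into f(x,y) = x^2 + y^2:
g(x) = x^2 + (282 - x)^2 = 2x^2 - 564x + 79524
g'(x) = 4x - 564 = 0  =>  x = 141
y = 282 - 141 = 141
Minimum value = 141^2 + 141^2 = 39762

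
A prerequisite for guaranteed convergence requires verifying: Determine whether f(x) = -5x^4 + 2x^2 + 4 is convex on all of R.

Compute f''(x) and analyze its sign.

f(x) = -5x^4 + 2x^2 + 4
f'(x) = -20x^3 + 4x
f''(x) = -60x^2 + 4
f''(x) = -60x^2 + 4 -> -inf as |x| -> inf
Therefore, f is not globally convex on R.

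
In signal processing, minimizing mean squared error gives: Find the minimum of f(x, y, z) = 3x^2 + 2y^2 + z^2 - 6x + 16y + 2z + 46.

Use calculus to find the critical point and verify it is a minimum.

f(x,y,z) = 3x^2 + 2y^2 + z^2 - 6x + 16y + 2z + 46
df/dx = 6x + (-6) = 0 => x = 1
df/dy = 4y + (16) = 0 => y = -4
df/dz = 2z + (2) = 0 => z = -1
f(1,-4,-1) = 3*(1)^2 + 2*(-4)^2 + 1*(-1)^2 + -6*(1) + 16*(-4) + 2*(-1) + 46 = 10
Hessian is diagonal with entries 6, 4, 2 > 0, confirmed minimum.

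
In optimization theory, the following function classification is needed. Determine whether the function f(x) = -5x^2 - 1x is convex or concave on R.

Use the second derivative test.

f(x) = -5x^2 - 1x
f'(x) = -10x - 1
f''(x) = -10
Since f''(x) = -10 < 0 for all x, f is concave on R.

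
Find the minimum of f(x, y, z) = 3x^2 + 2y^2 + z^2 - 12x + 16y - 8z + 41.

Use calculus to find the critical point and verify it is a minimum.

f(x,y,z) = 3x^2 + 2y^2 + z^2 - 12x + 16y - 8z + 41
df/dx = 6x + (-12) = 0 => x = 2
df/dy = 4y + (16) = 0 => y = -4
df/dz = 2z + (-8) = 0 => z = 4
f(2,-4,4) = 3*(2)^2 + 2*(-4)^2 + 1*(4)^2 + -12*(2) + 16*(-4) + -8*(4) + 41 = -19
Hessian is diagonal with entries 6, 4, 2 > 0, confirmed minimum.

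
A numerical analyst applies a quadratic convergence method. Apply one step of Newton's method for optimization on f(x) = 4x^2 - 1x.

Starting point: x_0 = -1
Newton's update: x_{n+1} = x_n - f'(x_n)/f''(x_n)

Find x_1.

f(x) = 4x^2 - 1x
f'(x) = 8x + (-1), f''(x) = 8
Newton step: x_1 = x_0 - f'(x_0)/f''(x_0)
f'(-1) = -9
x_1 = -1 - -9/8 = 1/8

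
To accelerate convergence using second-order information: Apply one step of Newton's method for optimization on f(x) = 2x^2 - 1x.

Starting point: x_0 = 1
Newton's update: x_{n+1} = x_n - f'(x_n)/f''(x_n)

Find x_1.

f(x) = 2x^2 - 1x
f'(x) = 4x + (-1), f''(x) = 4
Newton step: x_1 = x_0 - f'(x_0)/f''(x_0)
f'(1) = 3
x_1 = 1 - 3/4 = 1/4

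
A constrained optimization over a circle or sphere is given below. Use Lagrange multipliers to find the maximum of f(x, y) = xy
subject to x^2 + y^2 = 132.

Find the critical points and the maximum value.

Lagrange conditions: y = 2*lambda*x and x = 2*lambda*y
If x = 0 then y = 0, violating the constraint, so x, y != 0.
Dividing: y/x = x/y => x^2 = y^2 => y = x or y = -x
Constraint: 2x^2 = 132 => x^2 = 66 => x = +/-sqrt(66)
Critical points: (sqrt(66), sqrt(66)), (-sqrt(66), -sqrt(66)), (sqrt(66), -sqrt(66)), (-sqrt(66), sqrt(66))
  y = x:  xy = x^2 = 66  at (sqrt(66), sqrt(66)) and (-sqrt(66), -sqrt(66))
  y = -x: xy = -x^2 = -66 at (sqrt(66), -sqrt(66)) and (-sqrt(66), sqrt(66))
Maximum xy = 66 at (sqrt(66), sqrt(66)) and (-sqrt(66), -sqrt(66))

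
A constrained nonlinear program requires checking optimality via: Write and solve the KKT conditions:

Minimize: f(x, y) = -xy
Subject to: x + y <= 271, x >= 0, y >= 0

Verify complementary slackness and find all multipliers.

Problem: min -xy s.t. x + y <= 271 (multiplier lambda), x >= 0 (mu_x), y >= 0 (mu_y)
KKT stationarity: -y + lambda - mu_x = 0, -x + lambda - mu_y = 0, with lambda, mu_x, mu_y >= 0
Complementary slackness: lambda*(x + y - 271) = 0, mu_x*x = 0, mu_y*y = 0
If lambda = 0: y = -mu_x <= 0 and x = -mu_y <= 0 force x = y = 0 with f = 0; but x = y = 271/2 is feasible with f = -73441/4 < 0, so this is not the minimum. Hence lambda > 0 and x + y = 271.
Try x > 0, y > 0 (so mu_x = mu_y = 0): y = lambda, x = lambda => x = y = lambda
x + y = 271 => 2*lambda = 271 => lambda = 271/2
x* = y* = 271/2 > 0, consistent with mu_x = mu_y = 0.
(Any feasible point with x = 0 or y = 0 has f = 0 > -73441/4, so the minimum is not on those boundaries.)
min(-xy) = -73441/4 (i.e. max xy = 73441/4)
Multipliers: lambda = 271/2, mu_x = 0, mu_y = 0
Complementary slackness: lambda*(x + y - 271) = 271/2*(271/2 + 271/2 - 271) = 0, mu_x*x = 0*271/2 = 0, mu_y*y = 0*271/2 = 0. Satisfied.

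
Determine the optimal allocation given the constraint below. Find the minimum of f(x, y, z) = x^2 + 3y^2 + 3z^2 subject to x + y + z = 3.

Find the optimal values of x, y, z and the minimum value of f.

Using Lagrange multipliers on f = x^2 + 3y^2 + 3z^2 with constraint x + y + z = 3:
Conditions: 2*1*x = lambda, 2*3*y = lambda, 2*3*z = lambda
So x = lambda/2, y = lambda/6, z = lambda/6
Substituting into constraint: lambda * (5/6) = 3
lambda = 18/5
x = 9/5, y = 3/5, z = 3/5
Minimum value = 27/5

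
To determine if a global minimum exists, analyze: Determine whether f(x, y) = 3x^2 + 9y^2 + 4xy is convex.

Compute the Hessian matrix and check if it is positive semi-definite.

f(x,y) = 3x^2 + 9y^2 + 4xy
Hessian H = [[6, 4], [4, 18]]
trace(H) = 24, det(H) = 92
Eigenvalues: (24 +/- sqrt(208)) / 2 = 19.21, 4.789
Since both eigenvalues > 0, f is convex.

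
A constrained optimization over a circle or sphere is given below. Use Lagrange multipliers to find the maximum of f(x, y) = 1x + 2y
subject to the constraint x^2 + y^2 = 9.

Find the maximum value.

Set up Lagrange conditions: grad f = lambda * grad g
  1 = 2*lambda*x
  2 = 2*lambda*y
From these: x/y = 1/2, so x = 1t, y = 2t for some t.
Substitute into constraint: (1t)^2 + (2t)^2 = 9
  t^2 * 5 = 9
  t = sqrt(9/5)
Maximum = 1*x + 2*y = (1^2 + 2^2)*t = 5 * sqrt(9/5) = sqrt(45)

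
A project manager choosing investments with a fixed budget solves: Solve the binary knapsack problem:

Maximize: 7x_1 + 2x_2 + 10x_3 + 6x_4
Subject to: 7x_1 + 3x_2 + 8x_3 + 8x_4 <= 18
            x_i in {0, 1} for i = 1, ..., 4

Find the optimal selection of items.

Items: item 1 (v=7, w=7), item 2 (v=2, w=3), item 3 (v=10, w=8), item 4 (v=6, w=8)
Capacity: 18
Checking all 16 subsets (w = total weight, v = total value):
  {}: w = 0, v = 0
  {1}: w = 7, v = 7
  {2}: w = 3, v = 2
  {3}: w = 8, v = 10
  {4}: w = 8, v = 6
  {1, 2}: w = 10, v = 9
  {1, 3}: w = 15, v = 17
  {1, 4}: w = 15, v = 13
  {2, 3}: w = 11, v = 12
  {2, 4}: w = 11, v = 8
  {3, 4}: w = 16, v = 16
  {1, 2, 3}: w = 18, v = 19
  {1, 2, 4}: w = 18, v = 15
  {1, 3, 4}: w = 23 > 18, infeasible
  {2, 3, 4}: w = 19 > 18, infeasible
  {1, 2, 3, 4}: w = 26 > 18, infeasible
Best feasible subset: items [1, 2, 3]
Total weight: 18 <= 18, total value: 19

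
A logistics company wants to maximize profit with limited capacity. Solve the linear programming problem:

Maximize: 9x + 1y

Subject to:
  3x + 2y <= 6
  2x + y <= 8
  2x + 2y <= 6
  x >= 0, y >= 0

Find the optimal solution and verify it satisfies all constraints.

Feasible vertices: (0, 0), (0, 3), (2, 0)
Objective 9x + 1y at each vertex:
  (0, 0): 0
  (0, 3): 3
  (2, 0): 18
Maximum is 18 at (2, 0).
Verify constraints at (x, y) = (2, 0):
  3*2 + 2*0 = 6 <= 6 (active)
  2*2 + 1*0 = 4 <= 8
  2*2 + 2*0 = 4 <= 6
  x = 2 >= 0, y = 0 >= 0. All constraints satisfied.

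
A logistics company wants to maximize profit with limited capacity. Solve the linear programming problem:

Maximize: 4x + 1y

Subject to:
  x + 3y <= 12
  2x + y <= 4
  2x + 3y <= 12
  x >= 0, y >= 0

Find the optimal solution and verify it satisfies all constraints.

Feasible vertices: (0, 0), (0, 4), (2, 0)
Objective 4x + 1y at each vertex:
  (0, 0): 0
  (0, 4): 4
  (2, 0): 8
Maximum is 8 at (2, 0).
Verify constraints at (x, y) = (2, 0):
  1*2 + 3*0 = 2 <= 12
  2*2 + 1*0 = 4 <= 4 (active)
  2*2 + 3*0 = 4 <= 12
  x = 2 >= 0, y = 0 >= 0. All constraints satisfied.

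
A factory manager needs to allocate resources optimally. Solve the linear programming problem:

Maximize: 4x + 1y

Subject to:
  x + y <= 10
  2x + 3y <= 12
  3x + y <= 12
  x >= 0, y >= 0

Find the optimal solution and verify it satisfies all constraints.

Feasible vertices: (0, 0), (0, 4), (24/7, 12/7), (4, 0)
Objective 4x + 1y at each vertex:
  (0, 0): 0
  (0, 4): 4
  (24/7, 12/7): 108/7
  (4, 0): 16
Maximum is 16 at (4, 0).
Verify constraints at (x, y) = (4, 0):
  1*4 + 1*0 = 4 <= 10
  2*4 + 3*0 = 8 <= 12
  3*4 + 1*0 = 12 <= 12 (active)
  x = 4 >= 0, y = 0 >= 0. All constraints satisfied.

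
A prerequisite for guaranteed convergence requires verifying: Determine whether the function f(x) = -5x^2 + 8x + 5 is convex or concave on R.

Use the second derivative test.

f(x) = -5x^2 + 8x + 5
f'(x) = -10x + 8
f''(x) = -10
Since f''(x) = -10 < 0 for all x, f is concave on R.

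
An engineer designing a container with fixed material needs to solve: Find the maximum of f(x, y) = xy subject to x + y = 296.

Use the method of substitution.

Substitute y = 296 - x into f(x,y) = xy:
g(x) = x(296 - x) = 296x - x^2
g'(x) = 296 - 2x = 0  =>  x = 148
y = 296 - 148 = 148
Maximum value = 148 * 148 = 21904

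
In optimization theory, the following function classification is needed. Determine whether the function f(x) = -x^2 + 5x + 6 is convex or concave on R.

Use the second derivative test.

f(x) = -x^2 + 5x + 6
f'(x) = -2x + 5
f''(x) = -2
Since f''(x) = -2 < 0 for all x, f is concave on R.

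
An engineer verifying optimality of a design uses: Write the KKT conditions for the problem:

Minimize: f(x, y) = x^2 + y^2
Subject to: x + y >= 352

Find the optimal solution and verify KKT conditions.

KKT conditions for min x^2 + y^2 s.t. x + y >= 352:
Stationarity: 2x = mu, 2y = mu
So x = y = mu/2.
Complementary slackness: mu*(x + y - 352) = 0
Primal feasibility: x + y >= 352; dual feasibility: mu >= 0
If mu = 0 then x = y = 0, but 0 + 0 < 352 is infeasible, so the constraint is active.
Constraint active: x + y = 2*(mu/2) = 352 => mu = 352
x = y = 176, f = 61952
Verify: stationarity 2*176 = 352 = mu; primal 176 + 176 = 352 >= 352; dual mu = 352 >= 0; complementary slackness 352*(352 - 352) = 0. All KKT conditions hold.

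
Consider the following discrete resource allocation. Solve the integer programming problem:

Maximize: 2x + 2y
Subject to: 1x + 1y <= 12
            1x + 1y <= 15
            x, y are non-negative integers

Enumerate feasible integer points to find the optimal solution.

Constraint 1: 1x + 1y <= 12
Constraint 2: 1x + 1y <= 15
Feasible x range (need y >= 0): 0 <= x <= min(12/1, 15/1) => x in {0, ..., 12}.
Enumerate feasible integer points row by row (the coefficient of y is 2 > 0, so for each x the largest feasible y gives the best value):
  x = 0: y <= min((12 - 1*0)/1, (15 - 1*0)/1) => y in {0, ..., 12}; best 2*0 + 2*12 = 24
  x = 1: y <= min((12 - 1*1)/1, (15 - 1*1)/1) => y in {0, ..., 11}; best 2*1 + 2*11 = 24
  x = 2: y <= min((12 - 1*2)/1, (15 - 1*2)/1) => y in {0, ..., 10}; best 2*2 + 2*10 = 24
  x = 3: y <= min((12 - 1*3)/1, (15 - 1*3)/1) => y in {0, ..., 9}; best 2*3 + 2*9 = 24
  x = 4: y <= min((12 - 1*4)/1, (15 - 1*4)/1) => y in {0, ..., 8}; best 2*4 + 2*8 = 24
  x = 5: y <= min((12 - 1*5)/1, (15 - 1*5)/1) => y in {0, ..., 7}; best 2*5 + 2*7 = 24
  x = 6: y <= min((12 - 1*6)/1, (15 - 1*6)/1) => y in {0, ..., 6}; best 2*6 + 2*6 = 24
  x = 7: y <= min((12 - 1*7)/1, (15 - 1*7)/1) => y in {0, ..., 5}; best 2*7 + 2*5 = 24
  x = 8: y <= min((12 - 1*8)/1, (15 - 1*8)/1) => y in {0, ..., 4}; best 2*8 + 2*4 = 24
  x = 9: y <= min((12 - 1*9)/1, (15 - 1*9)/1) => y in {0, ..., 3}; best 2*9 + 2*3 = 24
  x = 10: y <= min((12 - 1*10)/1, (15 - 1*10)/1) => y in {0, ..., 2}; best 2*10 + 2*2 = 24
  x = 11: y <= min((12 - 1*11)/1, (15 - 1*11)/1) => y in {0, ..., 1}; best 2*11 + 2*1 = 24
  x = 12: y <= min((12 - 1*12)/1, (15 - 1*12)/1) => y in {0}; best 2*12 + 2*0 = 24
The maximum 2x + 2y = 24 is achieved at x = 0, y = 12.
(The same value 24 is also attained at (1, 11), (2, 10), (3, 9), (4, 8), (5, 7), (6, 6), (7, 5), (8, 4), (9, 3), (10, 2), (11, 1), (12, 0).)
Check: 1*0 + 1*12 = 12 <= 12 and 1*0 + 1*12 = 12 <= 15.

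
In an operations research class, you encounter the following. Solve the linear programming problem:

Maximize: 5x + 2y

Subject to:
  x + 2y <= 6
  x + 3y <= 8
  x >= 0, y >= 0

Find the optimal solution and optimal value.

Feasible vertices: (0, 0), (0, 8/3), (2, 2), (6, 0)
Objective 5x + 2y at each:
  (0, 0): 0
  (0, 8/3): 16/3
  (2, 2): 14
  (6, 0): 30
Maximum is 30 at (6, 0).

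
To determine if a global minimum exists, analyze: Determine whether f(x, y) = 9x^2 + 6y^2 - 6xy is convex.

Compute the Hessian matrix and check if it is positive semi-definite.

f(x,y) = 9x^2 + 6y^2 - 6xy
Hessian H = [[18, -6], [-6, 12]]
trace(H) = 30, det(H) = 180
Eigenvalues: (30 +/- sqrt(180)) / 2 = 21.71, 8.292
Since both eigenvalues > 0, f is convex.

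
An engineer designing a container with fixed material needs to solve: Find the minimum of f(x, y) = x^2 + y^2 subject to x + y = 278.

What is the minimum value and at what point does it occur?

Substitute y = 278 - x into f(x,y) = x^2 + y^2:
g(x) = x^2 + (278 - x)^2 = 2x^2 - 556x + 77284
g'(x) = 4x - 556 = 0  =>  x = 139
y = 278 - 139 = 139
Minimum value = 139^2 + 139^2 = 38642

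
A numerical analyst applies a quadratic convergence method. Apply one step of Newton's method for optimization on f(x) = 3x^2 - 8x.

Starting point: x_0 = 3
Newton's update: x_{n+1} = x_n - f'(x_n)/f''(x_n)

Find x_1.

f(x) = 3x^2 - 8x
f'(x) = 6x + (-8), f''(x) = 6
Newton step: x_1 = x_0 - f'(x_0)/f''(x_0)
f'(3) = 10
x_1 = 3 - 10/6 = 4/3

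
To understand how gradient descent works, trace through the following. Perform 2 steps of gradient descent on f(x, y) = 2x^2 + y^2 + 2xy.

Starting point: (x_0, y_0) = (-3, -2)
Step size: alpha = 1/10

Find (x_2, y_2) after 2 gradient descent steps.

f(x,y) = 2x^2 + y^2 + 2xy
grad_x = 4x + 2y, grad_y = 2y + 2x
Step 1: grad = (-16, -10), (-7/5, -1)
Step 2: grad = (-38/5, -24/5), (-16/25, -13/25)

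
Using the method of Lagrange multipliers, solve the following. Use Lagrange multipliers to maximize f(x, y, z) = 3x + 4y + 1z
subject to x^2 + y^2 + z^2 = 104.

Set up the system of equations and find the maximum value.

Lagrange conditions: 3 = 2*lambda*x, 4 = 2*lambda*y, 1 = 2*lambda*z
So x:3 = y:4 = z:1, i.e. x = 3t, y = 4t, z = 1t
Constraint: t^2*(3^2 + 4^2 + 1^2) = 104
  t^2 * 26 = 104  =>  t = sqrt(4)
Maximum = 3*3t + 4*4t + 1*1t = 26*sqrt(4) = 52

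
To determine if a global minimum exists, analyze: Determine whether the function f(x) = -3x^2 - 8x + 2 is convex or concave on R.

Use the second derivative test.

f(x) = -3x^2 - 8x + 2
f'(x) = -6x - 8
f''(x) = -6
Since f''(x) = -6 < 0 for all x, f is concave on R.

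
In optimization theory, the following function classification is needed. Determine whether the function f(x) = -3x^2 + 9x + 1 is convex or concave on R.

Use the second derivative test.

f(x) = -3x^2 + 9x + 1
f'(x) = -6x + 9
f''(x) = -6
Since f''(x) = -6 < 0 for all x, f is concave on R.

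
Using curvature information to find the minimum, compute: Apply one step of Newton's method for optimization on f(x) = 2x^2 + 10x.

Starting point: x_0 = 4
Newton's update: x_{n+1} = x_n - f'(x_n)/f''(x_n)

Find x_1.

f(x) = 2x^2 + 10x
f'(x) = 4x + (10), f''(x) = 4
Newton step: x_1 = x_0 - f'(x_0)/f''(x_0)
f'(4) = 26
x_1 = 4 - 26/4 = -5/2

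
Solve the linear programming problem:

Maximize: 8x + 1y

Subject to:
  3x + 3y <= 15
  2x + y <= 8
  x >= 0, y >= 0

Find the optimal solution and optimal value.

Feasible vertices: (0, 0), (0, 5), (3, 2), (4, 0)
Objective 8x + 1y at each:
  (0, 0): 0
  (0, 5): 5
  (3, 2): 26
  (4, 0): 32
Maximum is 32 at (4, 0).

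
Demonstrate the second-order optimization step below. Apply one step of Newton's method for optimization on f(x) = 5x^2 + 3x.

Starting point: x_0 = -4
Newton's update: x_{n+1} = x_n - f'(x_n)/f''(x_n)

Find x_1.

f(x) = 5x^2 + 3x
f'(x) = 10x + (3), f''(x) = 10
Newton step: x_1 = x_0 - f'(x_0)/f''(x_0)
f'(-4) = -37
x_1 = -4 - -37/10 = -3/10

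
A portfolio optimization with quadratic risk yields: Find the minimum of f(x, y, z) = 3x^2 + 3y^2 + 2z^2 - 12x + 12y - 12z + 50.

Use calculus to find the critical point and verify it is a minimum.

f(x,y,z) = 3x^2 + 3y^2 + 2z^2 - 12x + 12y - 12z + 50
df/dx = 6x + (-12) = 0 => x = 2
df/dy = 6y + (12) = 0 => y = -2
df/dz = 4z + (-12) = 0 => z = 3
f(2,-2,3) = 3*(2)^2 + 3*(-2)^2 + 2*(3)^2 + -12*(2) + 12*(-2) + -12*(3) + 50 = 8
Hessian is diagonal with entries 6, 6, 4 > 0, confirmed minimum.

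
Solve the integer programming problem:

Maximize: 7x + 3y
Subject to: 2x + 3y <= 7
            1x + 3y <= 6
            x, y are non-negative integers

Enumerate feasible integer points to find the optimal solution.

Constraint 1: 2x + 3y <= 7
Constraint 2: 1x + 3y <= 6
Feasible x range (need y >= 0): 0 <= x <= min(7/2, 6/1) => x in {0, ..., 3}.
Enumerate feasible integer points row by row (the coefficient of y is 3 > 0, so for each x the largest feasible y gives the best value):
  x = 0: y <= min((7 - 2*0)/3, (6 - 1*0)/3) => y in {0, ..., 2}; best 7*0 + 3*2 = 6
  x = 1: y <= min((7 - 2*1)/3, (6 - 1*1)/3) => y in {0, ..., 1}; best 7*1 + 3*1 = 10
  x = 2: y <= min((7 - 2*2)/3, (6 - 1*2)/3) => y in {0, ..., 1}; best 7*2 + 3*1 = 17
  x = 3: y <= min((7 - 2*3)/3, (6 - 1*3)/3) => y in {0}; best 7*3 + 3*0 = 21
The maximum 7x + 3y = 21 is achieved at x = 3, y = 0.
Check: 2*3 + 3*0 = 6 <= 7 and 1*3 + 3*0 = 3 <= 6.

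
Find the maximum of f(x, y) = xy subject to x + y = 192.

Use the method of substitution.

Substitute y = 192 - x into f(x,y) = xy:
g(x) = x(192 - x) = 192x - x^2
g'(x) = 192 - 2x = 0  =>  x = 96
y = 192 - 96 = 96
Maximum value = 96 * 96 = 9216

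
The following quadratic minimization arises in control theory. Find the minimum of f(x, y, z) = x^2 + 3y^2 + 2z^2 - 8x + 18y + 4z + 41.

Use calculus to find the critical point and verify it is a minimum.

f(x,y,z) = x^2 + 3y^2 + 2z^2 - 8x + 18y + 4z + 41
df/dx = 2x + (-8) = 0 => x = 4
df/dy = 6y + (18) = 0 => y = -3
df/dz = 4z + (4) = 0 => z = -1
f(4,-3,-1) = 1*(4)^2 + 3*(-3)^2 + 2*(-1)^2 + -8*(4) + 18*(-3) + 4*(-1) + 41 = -4
Hessian is diagonal with entries 2, 6, 4 > 0, confirmed minimum.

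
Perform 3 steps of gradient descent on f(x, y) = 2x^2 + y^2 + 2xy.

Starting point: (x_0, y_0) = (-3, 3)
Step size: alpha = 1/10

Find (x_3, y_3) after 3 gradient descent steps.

f(x,y) = 2x^2 + y^2 + 2xy
grad_x = 4x + 2y, grad_y = 2y + 2x
Step 1: grad = (-6, 0), (-12/5, 3)
Step 2: grad = (-18/5, 6/5), (-51/25, 72/25)
Step 3: grad = (-12/5, 42/25), (-9/5, 339/125)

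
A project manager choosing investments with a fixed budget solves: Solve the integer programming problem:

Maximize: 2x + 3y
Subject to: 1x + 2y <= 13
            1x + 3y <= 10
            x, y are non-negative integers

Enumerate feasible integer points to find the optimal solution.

Constraint 1: 1x + 2y <= 13
Constraint 2: 1x + 3y <= 10
Feasible x range (need y >= 0): 0 <= x <= min(13/1, 10/1) => x in {0, ..., 10}.
Enumerate feasible integer points row by row (the coefficient of y is 3 > 0, so for each x the largest feasible y gives the best value):
  x = 0: y <= min((13 - 1*0)/2, (10 - 1*0)/3) => y in {0, ..., 3}; best 2*0 + 3*3 = 9
  x = 1: y <= min((13 - 1*1)/2, (10 - 1*1)/3) => y in {0, ..., 3}; best 2*1 + 3*3 = 11
  x = 2: y <= min((13 - 1*2)/2, (10 - 1*2)/3) => y in {0, ..., 2}; best 2*2 + 3*2 = 10
  x = 3: y <= min((13 - 1*3)/2, (10 - 1*3)/3) => y in {0, ..., 2}; best 2*3 + 3*2 = 12
  x = 4: y <= min((13 - 1*4)/2, (10 - 1*4)/3) => y in {0, ..., 2}; best 2*4 + 3*2 = 14
  x = 5: y <= min((13 - 1*5)/2, (10 - 1*5)/3) => y in {0, ..., 1}; best 2*5 + 3*1 = 13
  x = 6: y <= min((13 - 1*6)/2, (10 - 1*6)/3) => y in {0, ..., 1}; best 2*6 + 3*1 = 15
  x = 7: y <= min((13 - 1*7)/2, (10 - 1*7)/3) => y in {0, ..., 1}; best 2*7 + 3*1 = 17
  x = 8: y <= min((13 - 1*8)/2, (10 - 1*8)/3) => y in {0}; best 2*8 + 3*0 = 16
  x = 9: y <= min((13 - 1*9)/2, (10 - 1*9)/3) => y in {0}; best 2*9 + 3*0 = 18
  x = 10: y <= min((13 - 1*10)/2, (10 - 1*10)/3) => y in {0}; best 2*10 + 3*0 = 20
The maximum 2x + 3y = 20 is achieved at x = 10, y = 0.
Check: 1*10 + 2*0 = 10 <= 13 and 1*10 + 3*0 = 10 <= 10.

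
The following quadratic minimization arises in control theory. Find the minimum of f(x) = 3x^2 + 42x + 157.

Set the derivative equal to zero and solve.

f(x) = 3x^2 + 42x + 157
f'(x) = 6x + (42) = 0
x = -42/6 = -7
f(-7) = 10
Since f''(x) = 6 > 0, this is a minimum.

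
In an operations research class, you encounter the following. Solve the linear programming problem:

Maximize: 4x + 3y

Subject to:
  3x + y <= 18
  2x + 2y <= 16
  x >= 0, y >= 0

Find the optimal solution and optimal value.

Feasible vertices: (0, 0), (0, 8), (5, 3), (6, 0)
Objective 4x + 3y at each:
  (0, 0): 0
  (0, 8): 24
  (5, 3): 29
  (6, 0): 24
Maximum is 29 at (5, 3).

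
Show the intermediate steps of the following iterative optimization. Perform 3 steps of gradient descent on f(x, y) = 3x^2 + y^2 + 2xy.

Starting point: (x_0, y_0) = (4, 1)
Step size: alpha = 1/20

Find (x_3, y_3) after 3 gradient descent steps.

f(x,y) = 3x^2 + y^2 + 2xy
grad_x = 6x + 2y, grad_y = 2y + 2x
Step 1: grad = (26, 10), (27/10, 1/2)
Step 2: grad = (86/5, 32/5), (46/25, 9/50)
Step 3: grad = (57/5, 101/25), (127/100, -11/500)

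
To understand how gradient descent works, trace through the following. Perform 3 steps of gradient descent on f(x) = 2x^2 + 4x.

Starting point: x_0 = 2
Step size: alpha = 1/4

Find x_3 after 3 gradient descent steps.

f(x) = 2x^2 + 4x, f'(x) = 4x + (4)
Step 1: f'(2) = 12, x_1 = 2 - 1/4 * 12 = -1
Step 2: f'(-1) = 0, x_2 = -1 - 1/4 * 0 = -1
Step 3: f'(-1) = 0, x_3 = -1 - 1/4 * 0 = -1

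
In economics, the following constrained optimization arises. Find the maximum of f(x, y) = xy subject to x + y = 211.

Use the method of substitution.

Substitute y = 211 - x into f(x,y) = xy:
g(x) = x(211 - x) = 211x - x^2
g'(x) = 211 - 2x = 0  =>  x = 211/2
y = 211 - 211/2 = 211/2
Maximum value = (211/2) * (211/2) = 44521/4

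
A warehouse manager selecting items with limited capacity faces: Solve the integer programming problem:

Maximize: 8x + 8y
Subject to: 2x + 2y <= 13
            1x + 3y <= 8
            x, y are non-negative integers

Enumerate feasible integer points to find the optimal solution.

Constraint 1: 2x + 2y <= 13
Constraint 2: 1x + 3y <= 8
Feasible x range (need y >= 0): 0 <= x <= min(13/2, 8/1) => x in {0, ..., 6}.
Enumerate feasible integer points row by row (the coefficient of y is 8 > 0, so for each x the largest feasible y gives the best value):
  x = 0: y <= min((13 - 2*0)/2, (8 - 1*0)/3) => y in {0, ..., 2}; best 8*0 + 8*2 = 16
  x = 1: y <= min((13 - 2*1)/2, (8 - 1*1)/3) => y in {0, ..., 2}; best 8*1 + 8*2 = 24
  x = 2: y <= min((13 - 2*2)/2, (8 - 1*2)/3) => y in {0, ..., 2}; best 8*2 + 8*2 = 32
  x = 3: y <= min((13 - 2*3)/2, (8 - 1*3)/3) => y in {0, ..., 1}; best 8*3 + 8*1 = 32
  x = 4: y <= min((13 - 2*4)/2, (8 - 1*4)/3) => y in {0, ..., 1}; best 8*4 + 8*1 = 40
  x = 5: y <= min((13 - 2*5)/2, (8 - 1*5)/3) => y in {0, ..., 1}; best 8*5 + 8*1 = 48
  x = 6: y <= min((13 - 2*6)/2, (8 - 1*6)/3) => y in {0}; best 8*6 + 8*0 = 48
The maximum 8x + 8y = 48 is achieved at x = 5, y = 1.
(The same value 48 is also attained at (6, 0).)
Check: 2*5 + 2*1 = 12 <= 13 and 1*5 + 3*1 = 8 <= 8.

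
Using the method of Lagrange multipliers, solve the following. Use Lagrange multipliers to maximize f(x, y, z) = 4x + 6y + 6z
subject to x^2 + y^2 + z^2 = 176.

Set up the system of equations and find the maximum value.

Lagrange conditions: 4 = 2*lambda*x, 6 = 2*lambda*y, 6 = 2*lambda*z
So x:4 = y:6 = z:6, i.e. x = 4t, y = 6t, z = 6t
Constraint: t^2*(4^2 + 6^2 + 6^2) = 176
  t^2 * 88 = 176  =>  t = sqrt(2)
Maximum = 4*4t + 6*6t + 6*6t = 88*sqrt(2) = sqrt(15488)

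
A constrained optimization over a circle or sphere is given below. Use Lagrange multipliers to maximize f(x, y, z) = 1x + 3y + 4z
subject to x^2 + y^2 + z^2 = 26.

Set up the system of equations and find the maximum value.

Lagrange conditions: 1 = 2*lambda*x, 3 = 2*lambda*y, 4 = 2*lambda*z
So x:1 = y:3 = z:4, i.e. x = 1t, y = 3t, z = 4t
Constraint: t^2*(1^2 + 3^2 + 4^2) = 26
  t^2 * 26 = 26  =>  t = sqrt(1)
Maximum = 1*1t + 3*3t + 4*4t = 26*sqrt(1) = 26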